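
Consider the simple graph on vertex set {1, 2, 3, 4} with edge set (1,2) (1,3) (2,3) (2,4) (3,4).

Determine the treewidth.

2

A width-2 tree decomposition is:
Bags: B1 = {2, 3, 4}  B2 = {1, 2, 3}
Tree: B1–B2
Every bag has size at most 3, so the width is 3 − 1 = 2 and tw(G) ≤ 2. Conversely, {1, 2, 3} is a clique of size 3, and the vertices of any clique must share a bag in every tree decomposition; so some bag has ≥ 3 vertices and tw(G) ≥ 2. The upper and lower bounds meet at 2, so that is the treewidth.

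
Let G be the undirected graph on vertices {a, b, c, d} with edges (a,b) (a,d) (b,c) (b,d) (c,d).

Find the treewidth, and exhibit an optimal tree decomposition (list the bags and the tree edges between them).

Treewidth 2.
Bags: B1 = {a, b, d}  B2 = {b, c, d}
Tree: B1–B2

Each bag holds 3 vertices, so the decomposition has width 2, which upper-bounds the treewidth. Conversely, {b, c, d} is a clique of size 3, and the vertices of any clique must share a bag in every tree decomposition; so some bag has ≥ 3 vertices and tw(G) ≥ 2. The upper and lower bounds meet at 2, so that is the treewidth.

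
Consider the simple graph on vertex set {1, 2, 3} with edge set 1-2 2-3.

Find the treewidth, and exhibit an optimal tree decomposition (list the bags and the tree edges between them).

Treewidth 1.
Bags: B1 = {1, 2}  B2 = {2, 3}
Tree: B1–B2

The largest bag has 2 vertices, giving width 1; this decomposition certifies tw(G) ≤ 1. Any graph with an edge has treewidth ≥ 1, and G has the edge 2–1. Hence tw(G) = 1 exactly.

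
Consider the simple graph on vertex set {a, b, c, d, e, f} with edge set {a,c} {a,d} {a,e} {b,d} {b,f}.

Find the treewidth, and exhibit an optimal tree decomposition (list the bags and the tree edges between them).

Treewidth 1.
One such decomposition:
Bags: B1 = {a, d}  B2 = {a, e}  B3 = {a, c}  B4 = {b, d}  B5 = {b, f}
Tree: B1–B2, B1–B3, B1–B4, B4–B5

Every bag has size at most 2, so the width is 2 − 1 = 1 and tw(G) ≤ 1. Any graph with an edge has treewidth ≥ 1, and G has the edge d–a. Hence tw(G) = 1 exactly.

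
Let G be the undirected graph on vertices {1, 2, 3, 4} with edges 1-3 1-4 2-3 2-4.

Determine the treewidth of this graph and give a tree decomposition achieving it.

Treewidth 2.
One optimal decomposition is:
Bags: B1 = {2, 3, 4}  B2 = {1, 3, 4}
Tree: B1–B2

The largest bag has 3 vertices, giving width 2; this decomposition certifies tw(G) ≤ 2. Since 3–2–4–1–3 is a cycle in G, G is not acyclic. Forests are exactly the graphs of treewidth ≤ 1, so tw(G) ≥ 2. The upper and lower bounds meet at 2, so that is the treewidth.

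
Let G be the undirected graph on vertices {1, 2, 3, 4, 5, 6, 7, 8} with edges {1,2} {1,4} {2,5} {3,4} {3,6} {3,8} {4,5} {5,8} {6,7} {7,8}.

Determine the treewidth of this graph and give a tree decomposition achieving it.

The largest bag has 3 vertices, giving width 2; this decomposition certifies tw(G) ≤ 2. The edges 6–7–8–3–6 form a cycle, so G is not a tree and its treewidth is at least 2. The upper and lower bounds meet at 2, so that is the treewidth.

Treewidth 2.
Bags: B1 = {3, 6, 7}  B2 = {3, 7, 8}  B3 = {3, 4, 8}  B4 = {4, 5, 8}  B5 = {1, 4, 5}  B6 = {1, 2, 5}
Tree: B1–B2, B2–B3, B3–B4, B4–B5, B5–B6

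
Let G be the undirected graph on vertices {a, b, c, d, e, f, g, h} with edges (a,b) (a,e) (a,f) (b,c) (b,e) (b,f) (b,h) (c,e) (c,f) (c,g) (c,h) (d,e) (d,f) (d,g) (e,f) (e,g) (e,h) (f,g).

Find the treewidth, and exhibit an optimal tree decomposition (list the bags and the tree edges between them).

Treewidth 3.
One optimal decomposition is:
Bags: B1 = {b, c, e, f}  B2 = {c, e, f, g}  B3 = {d, e, f, g}  B4 = {b, c, e, h}  B5 = {a, b, e, f}
Tree: B1–B2, B2–B3, B1–B4, B1–B5

The largest bag has 4 vertices, giving width 3; this decomposition certifies tw(G) ≤ 3. Conversely, {b, c, e, h} is a clique of size 4, and the vertices of any clique must share a bag in every tree decomposition; so some bag has ≥ 4 vertices and tw(G) ≥ 3. Combining the bounds, tw(G) = 3.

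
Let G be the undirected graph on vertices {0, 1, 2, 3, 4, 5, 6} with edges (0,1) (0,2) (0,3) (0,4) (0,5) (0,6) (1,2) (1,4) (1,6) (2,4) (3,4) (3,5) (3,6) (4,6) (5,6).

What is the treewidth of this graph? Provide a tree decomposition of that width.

Treewidth 3.
One optimal decomposition is:
Bags: B1 = {0, 3, 4, 6}  B2 = {0, 1, 4, 6}  B3 = {0, 1, 2, 4}  B4 = {0, 3, 5, 6}
Tree: B1–B2, B2–B3, B1–B4

The largest bag has 4 vertices, giving width 3; this decomposition certifies tw(G) ≤ 3. On the other hand G contains the 4-clique {0, 1, 2, 4}. A clique must lie in a single bag of any decomposition, so no decomposition can have width below 3. The upper and lower bounds meet at 3, so that is the treewidth.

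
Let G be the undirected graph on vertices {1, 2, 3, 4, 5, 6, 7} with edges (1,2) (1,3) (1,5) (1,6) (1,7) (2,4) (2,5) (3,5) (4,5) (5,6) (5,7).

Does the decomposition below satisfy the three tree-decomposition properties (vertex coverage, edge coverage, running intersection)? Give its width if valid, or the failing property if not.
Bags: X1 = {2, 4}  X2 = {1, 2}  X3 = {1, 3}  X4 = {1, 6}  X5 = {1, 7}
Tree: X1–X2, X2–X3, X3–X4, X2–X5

No — vertex 5 appears in no bag.

A tree decomposition must satisfy three properties: every vertex lies in some bag; for every edge, both endpoints lie together in some bag; and for every vertex, the bags containing it form a connected subtree. Here vertex 5 appears in no bag, so the decomposition is invalid.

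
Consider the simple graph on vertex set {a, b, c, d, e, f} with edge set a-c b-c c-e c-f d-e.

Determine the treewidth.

1

A width-1 tree decomposition is:
Bags: B1 = {b, c}  B2 = {a, c}  B3 = {c, e}  B4 = {d, e}  B5 = {c, f}
Tree: B1–B2, B2–B3, B3–B4, B2–B5
Each bag holds 2 vertices, so the decomposition has width 1, which upper-bounds the treewidth. Any graph with an edge has treewidth ≥ 1, and G has the edge b–c. Hence tw(G) = 1 exactly.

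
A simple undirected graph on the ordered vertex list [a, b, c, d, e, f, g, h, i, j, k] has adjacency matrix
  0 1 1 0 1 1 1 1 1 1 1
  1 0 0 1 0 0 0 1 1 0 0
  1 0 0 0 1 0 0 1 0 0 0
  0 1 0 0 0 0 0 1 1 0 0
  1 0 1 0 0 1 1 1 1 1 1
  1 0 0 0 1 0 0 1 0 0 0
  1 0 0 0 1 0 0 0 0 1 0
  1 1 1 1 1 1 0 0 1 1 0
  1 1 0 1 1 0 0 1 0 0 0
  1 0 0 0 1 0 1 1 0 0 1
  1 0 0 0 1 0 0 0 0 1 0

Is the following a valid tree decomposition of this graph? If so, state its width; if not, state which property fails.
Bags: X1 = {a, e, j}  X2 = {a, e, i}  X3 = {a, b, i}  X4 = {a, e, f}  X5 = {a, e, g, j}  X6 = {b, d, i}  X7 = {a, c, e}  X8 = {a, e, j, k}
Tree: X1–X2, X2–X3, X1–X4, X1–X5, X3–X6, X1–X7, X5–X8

A tree decomposition must satisfy three properties: every vertex lies in some bag; for every edge, both endpoints lie together in some bag; and for every vertex, the bags containing it form a connected subtree. Here vertex h appears in no bag, so the decomposition is invalid.

No — vertex h appears in no bag.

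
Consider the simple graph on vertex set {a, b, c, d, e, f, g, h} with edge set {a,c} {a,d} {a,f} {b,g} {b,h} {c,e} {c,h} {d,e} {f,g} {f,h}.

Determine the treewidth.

2

A width-2 tree decomposition is:
Bags: B1 = {c, d, e}  B2 = {a, c, d}  B3 = {a, c, h}  B4 = {a, f, h}  B5 = {b, f, h}  B6 = {b, f, g}
Tree: B1–B2, B2–B3, B3–B4, B4–B5, B5–B6
The largest bag has 3 vertices, giving width 2; this decomposition certifies tw(G) ≤ 2. Since e–d–a–c–e is a cycle in G, G is not acyclic. Forests are exactly the graphs of treewidth ≤ 1, so tw(G) ≥ 2. Therefore the treewidth is 2.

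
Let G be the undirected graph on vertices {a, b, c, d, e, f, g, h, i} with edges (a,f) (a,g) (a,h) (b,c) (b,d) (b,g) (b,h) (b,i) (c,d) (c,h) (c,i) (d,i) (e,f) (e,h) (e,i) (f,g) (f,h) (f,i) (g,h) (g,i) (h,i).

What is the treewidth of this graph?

3

A width-3 tree decomposition is:
Bags: B1 = {f, g, h, i}  B2 = {b, g, h, i}  B3 = {e, f, h, i}  B4 = {a, f, g, h}  B5 = {b, c, h, i}  B6 = {b, c, d, i}
Tree: B1–B2, B1–B3, B1–B4, B2–B5, B5–B6
The largest bag has 4 vertices, giving width 3; this decomposition certifies tw(G) ≤ 3. For the lower bound, the 4 vertices {b, c, d, i} are pairwise adjacent, and any tree decomposition puts a clique entirely inside one bag — forcing width ≥ 3. Therefore the treewidth is 3.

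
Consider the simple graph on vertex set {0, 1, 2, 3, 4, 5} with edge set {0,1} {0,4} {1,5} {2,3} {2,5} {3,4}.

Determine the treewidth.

A width-2 tree decomposition is:
Bags: B1 = {1, 2, 5}  B2 = {1, 2, 3}  B3 = {1, 3, 4}  B4 = {0, 1, 4}
Tree: B1–B2, B2–B3, B3–B4
Each bag holds 3 vertices, so the decomposition has width 2, which upper-bounds the treewidth. Since 1–5–2–3–4–0–1 is a cycle in G, G is not acyclic. Forests are exactly the graphs of treewidth ≤ 1, so tw(G) ≥ 2. Hence tw(G) = 2 exactly.

2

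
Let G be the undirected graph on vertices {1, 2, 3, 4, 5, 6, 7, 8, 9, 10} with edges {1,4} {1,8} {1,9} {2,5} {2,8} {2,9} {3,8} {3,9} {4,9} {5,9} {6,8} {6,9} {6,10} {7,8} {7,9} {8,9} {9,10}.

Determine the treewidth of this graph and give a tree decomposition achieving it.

Treewidth 2.
Bags: B1 = {1, 8, 9}  B2 = {3, 8, 9}  B3 = {2, 8, 9}  B4 = {2, 5, 9}  B5 = {1, 4, 9}  B6 = {6, 8, 9}  B7 = {7, 8, 9}  B8 = {6, 9, 10}
Tree: B1–B2, B1–B3, B3–B4, B1–B5, B1–B6, B1–B7, B6–B8

The largest bag has 3 vertices, giving width 2; this decomposition certifies tw(G) ≤ 2. For the lower bound, the 3 vertices {1, 8, 9} are pairwise adjacent, and any tree decomposition puts a clique entirely inside one bag — forcing width ≥ 2. Hence tw(G) = 2 exactly.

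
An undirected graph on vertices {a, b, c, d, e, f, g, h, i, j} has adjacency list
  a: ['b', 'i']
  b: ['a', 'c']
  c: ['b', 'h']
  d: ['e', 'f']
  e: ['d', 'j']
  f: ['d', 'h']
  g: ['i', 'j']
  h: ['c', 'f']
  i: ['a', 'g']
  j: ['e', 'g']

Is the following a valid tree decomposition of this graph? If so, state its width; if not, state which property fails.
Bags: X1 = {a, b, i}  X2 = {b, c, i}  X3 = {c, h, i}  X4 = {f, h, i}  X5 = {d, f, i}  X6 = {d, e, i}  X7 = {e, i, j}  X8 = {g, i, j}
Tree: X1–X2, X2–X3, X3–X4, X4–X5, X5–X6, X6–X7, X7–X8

Every vertex of G appears in some bag (union = {a, b, c, d, e, f, g, h, i, j}); every edge is covered by a bag; and for each vertex v the set of bags containing v is connected in the bag tree. The decomposition is therefore valid. The largest bag has 3 vertices, so the width is 2.

Yes; width 2.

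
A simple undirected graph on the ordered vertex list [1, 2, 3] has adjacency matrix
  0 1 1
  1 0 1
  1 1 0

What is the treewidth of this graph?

2

A width-2 tree decomposition is:
Bags: B1 = {1, 2, 3}
Tree: (single bag)
A single bag containing all 3 vertices is trivially a valid decomposition of width 2. For the lower bound, the 3 vertices {1, 2, 3} are pairwise adjacent, and any tree decomposition puts a clique entirely inside one bag — forcing width ≥ 2. The upper and lower bounds meet at 2, so that is the treewidth.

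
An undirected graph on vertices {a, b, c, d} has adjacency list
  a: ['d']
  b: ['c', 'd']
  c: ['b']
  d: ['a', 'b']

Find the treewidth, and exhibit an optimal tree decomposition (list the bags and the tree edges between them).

Treewidth 1.
One optimal decomposition is:
Bags: B1 = {b, c}  B2 = {b, d}  B3 = {a, d}
Tree: B1–B2, B2–B3

Every bag has size at most 2, so the width is 2 − 1 = 1 and tw(G) ≤ 1. Any graph with an edge has treewidth ≥ 1, and G has the edge c–b. Therefore the treewidth is 1.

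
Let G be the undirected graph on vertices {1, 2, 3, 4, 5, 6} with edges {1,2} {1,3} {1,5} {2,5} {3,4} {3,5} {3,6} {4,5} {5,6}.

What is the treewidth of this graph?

A width-2 tree decomposition is:
Bags: B1 = {1, 3, 5}  B2 = {3, 4, 5}  B3 = {1, 2, 5}  B4 = {3, 5, 6}
Tree: B1–B2, B1–B3, B2–B4
The largest bag has 3 vertices, giving width 2; this decomposition certifies tw(G) ≤ 2. Conversely, {1, 2, 5} is a clique of size 3, and the vertices of any clique must share a bag in every tree decomposition; so some bag has ≥ 3 vertices and tw(G) ≥ 2. The upper and lower bounds meet at 2, so that is the treewidth.

2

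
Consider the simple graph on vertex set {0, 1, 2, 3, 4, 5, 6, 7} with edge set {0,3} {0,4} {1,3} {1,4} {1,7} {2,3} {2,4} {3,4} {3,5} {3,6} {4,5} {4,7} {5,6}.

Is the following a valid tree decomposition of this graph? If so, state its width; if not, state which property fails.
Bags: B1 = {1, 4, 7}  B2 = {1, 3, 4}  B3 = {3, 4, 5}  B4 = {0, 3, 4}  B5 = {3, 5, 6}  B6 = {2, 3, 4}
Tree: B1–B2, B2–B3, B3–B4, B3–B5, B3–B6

Yes; width 2.

Checking the three conditions: (i) the bags cover all of {0, 1, 2, 3, 4, 5, 6, 7}; (ii) for each edge, some bag contains both endpoints; (iii) the bags containing any fixed vertex form a subtree. All hold, so the decomposition is valid with width 3 − 1 = 2.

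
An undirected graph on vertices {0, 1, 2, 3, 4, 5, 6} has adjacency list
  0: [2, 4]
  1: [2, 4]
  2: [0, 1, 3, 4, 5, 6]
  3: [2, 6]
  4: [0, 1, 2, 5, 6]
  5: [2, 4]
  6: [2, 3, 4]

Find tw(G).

A width-2 tree decomposition is:
Bags: B1 = {2, 3, 6}  B2 = {2, 4, 6}  B3 = {2, 4, 5}  B4 = {0, 2, 4}  B5 = {1, 2, 4}
Tree: B1–B2, B2–B3, B2–B4, B2–B5
The largest bag has 3 vertices, giving width 2; this decomposition certifies tw(G) ≤ 2. For the lower bound, the 3 vertices {2, 3, 6} are pairwise adjacent, and any tree decomposition puts a clique entirely inside one bag — forcing width ≥ 2. The upper and lower bounds meet at 2, so that is the treewidth.

2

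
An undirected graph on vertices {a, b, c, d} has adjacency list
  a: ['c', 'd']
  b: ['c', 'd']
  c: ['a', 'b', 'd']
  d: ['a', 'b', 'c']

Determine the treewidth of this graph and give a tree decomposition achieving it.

Treewidth 2.
Bags: B1 = {a, c, d}  B2 = {b, c, d}
Tree: B1–B2

Every bag has size at most 3, so the width is 3 − 1 = 2 and tw(G) ≤ 2. Conversely, {a, c, d} is a clique of size 3, and the vertices of any clique must share a bag in every tree decomposition; so some bag has ≥ 3 vertices and tw(G) ≥ 2. Therefore the treewidth is 2.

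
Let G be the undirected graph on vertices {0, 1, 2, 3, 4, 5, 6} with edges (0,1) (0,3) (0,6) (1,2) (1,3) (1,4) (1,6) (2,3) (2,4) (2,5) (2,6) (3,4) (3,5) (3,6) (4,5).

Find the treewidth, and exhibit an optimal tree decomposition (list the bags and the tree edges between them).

Every bag has size at most 4, so the width is 4 − 1 = 3 and tw(G) ≤ 3. For the lower bound, the 4 vertices {0, 1, 3, 6} are pairwise adjacent, and any tree decomposition puts a clique entirely inside one bag — forcing width ≥ 3. The upper and lower bounds meet at 3, so that is the treewidth.

Treewidth 3.
One such decomposition:
Bags: B1 = {0, 1, 3, 6}  B2 = {1, 2, 3, 6}  B3 = {1, 2, 3, 4}  B4 = {2, 3, 4, 5}
Tree: B1–B2, B2–B3, B3–B4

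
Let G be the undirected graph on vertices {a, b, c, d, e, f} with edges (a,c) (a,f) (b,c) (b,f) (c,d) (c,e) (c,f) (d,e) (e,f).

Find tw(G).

2

A width-2 tree decomposition is:
Bags: B1 = {b, c, f}  B2 = {c, e, f}  B3 = {c, d, e}  B4 = {a, c, f}
Tree: B1–B2, B2–B3, B1–B4
Every bag has size at most 3, so the width is 3 − 1 = 2 and tw(G) ≤ 2. For the lower bound, the 3 vertices {c, d, e} are pairwise adjacent, and any tree decomposition puts a clique entirely inside one bag — forcing width ≥ 2. Combining the bounds, tw(G) = 2.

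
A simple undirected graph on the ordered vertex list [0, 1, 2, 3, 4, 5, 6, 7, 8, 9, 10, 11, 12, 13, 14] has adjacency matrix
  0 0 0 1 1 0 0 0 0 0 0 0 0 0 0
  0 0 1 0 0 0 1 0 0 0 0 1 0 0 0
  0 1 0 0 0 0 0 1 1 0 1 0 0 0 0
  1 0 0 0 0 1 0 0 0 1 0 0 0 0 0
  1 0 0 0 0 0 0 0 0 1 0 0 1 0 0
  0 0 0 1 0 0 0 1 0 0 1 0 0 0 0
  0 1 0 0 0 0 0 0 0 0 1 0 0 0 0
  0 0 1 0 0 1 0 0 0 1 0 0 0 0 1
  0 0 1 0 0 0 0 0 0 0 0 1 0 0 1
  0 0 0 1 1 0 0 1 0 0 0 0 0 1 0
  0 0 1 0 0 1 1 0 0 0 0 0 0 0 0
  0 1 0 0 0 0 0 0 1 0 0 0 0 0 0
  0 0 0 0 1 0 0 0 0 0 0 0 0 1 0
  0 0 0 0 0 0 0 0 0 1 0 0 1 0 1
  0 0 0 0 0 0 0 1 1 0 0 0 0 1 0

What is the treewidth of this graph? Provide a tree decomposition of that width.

Every bag has size at most 4, so the width is 4 − 1 = 3 and tw(G) ≤ 3. For the lower bound: the 4 vertex sets {0,4,12}, {13}, {9}, {3,5,7,14} are disjoint, each induces a connected subgraph, and every pair is joined by at least one edge of G. Contracting each set to a single vertex therefore yields K_{4} as a minor, and since treewidth is minor-monotone, tw(G) ≥ tw(K_{4}) = 3. Combining the bounds, tw(G) = 3.

Treewidth 3.
Bags: B1 = {0, 4, 12, 13}  B2 = {0, 4, 9, 13}  B3 = {0, 3, 9, 13}  B4 = {3, 9, 13, 14}  B5 = {3, 7, 9, 14}  B6 = {3, 5, 7, 14}  B7 = {5, 7, 8, 14}  B8 = {2, 5, 7, 8}  B9 = {2, 5, 8, 10}  B10 = {2, 8, 10, 11}  B11 = {1, 2, 10, 11}  B12 = {1, 6, 10, 11}
Tree: B1–B2, B2–B3, B3–B4, B4–B5, B5–B6, B6–B7, B7–B8, B8–B9, B9–B10, B10–B11, B11–B12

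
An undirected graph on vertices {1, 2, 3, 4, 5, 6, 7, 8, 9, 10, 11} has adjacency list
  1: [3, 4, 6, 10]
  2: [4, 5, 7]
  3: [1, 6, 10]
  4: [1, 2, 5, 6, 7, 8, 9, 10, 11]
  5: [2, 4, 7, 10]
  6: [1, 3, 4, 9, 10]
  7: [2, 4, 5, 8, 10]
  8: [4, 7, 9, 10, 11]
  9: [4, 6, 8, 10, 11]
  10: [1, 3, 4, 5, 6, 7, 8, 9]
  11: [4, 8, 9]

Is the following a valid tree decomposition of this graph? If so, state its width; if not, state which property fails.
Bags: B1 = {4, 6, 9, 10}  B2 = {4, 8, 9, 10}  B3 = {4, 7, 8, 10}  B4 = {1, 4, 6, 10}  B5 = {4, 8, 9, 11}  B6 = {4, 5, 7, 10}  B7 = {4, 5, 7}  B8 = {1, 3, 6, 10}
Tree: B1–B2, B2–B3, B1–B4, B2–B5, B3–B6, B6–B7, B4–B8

A tree decomposition must satisfy three properties: every vertex lies in some bag; for every edge, both endpoints lie together in some bag; and for every vertex, the bags containing it form a connected subtree. Here vertex 2 appears in no bag, so the decomposition is invalid.

No — vertex 2 appears in no bag.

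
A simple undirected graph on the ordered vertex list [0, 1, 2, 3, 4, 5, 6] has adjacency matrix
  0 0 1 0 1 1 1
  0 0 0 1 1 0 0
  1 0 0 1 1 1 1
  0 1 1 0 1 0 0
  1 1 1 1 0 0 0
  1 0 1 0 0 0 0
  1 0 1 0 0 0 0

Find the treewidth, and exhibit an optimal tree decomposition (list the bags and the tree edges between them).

Each bag holds 3 vertices, so the decomposition has width 2, which upper-bounds the treewidth. Conversely, {1, 3, 4} is a clique of size 3, and the vertices of any clique must share a bag in every tree decomposition; so some bag has ≥ 3 vertices and tw(G) ≥ 2. Combining the bounds, tw(G) = 2.

Treewidth 2.
Bags: B1 = {0, 2, 4}  B2 = {0, 2, 5}  B3 = {2, 3, 4}  B4 = {0, 2, 6}  B5 = {1, 3, 4}
Tree: B1–B2, B1–B3, B1–B4, B3–B5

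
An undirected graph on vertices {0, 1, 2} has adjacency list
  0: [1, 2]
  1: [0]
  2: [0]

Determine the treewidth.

1

A width-1 tree decomposition is:
Bags: B1 = {0, 1}  B2 = {0, 2}
Tree: B1–B2
Each bag holds 2 vertices, so the decomposition has width 1, which upper-bounds the treewidth. Since G has at least one edge (e.g. 0–1), it is not an edgeless graph, so tw(G) ≥ 1. Combining the bounds, tw(G) = 1.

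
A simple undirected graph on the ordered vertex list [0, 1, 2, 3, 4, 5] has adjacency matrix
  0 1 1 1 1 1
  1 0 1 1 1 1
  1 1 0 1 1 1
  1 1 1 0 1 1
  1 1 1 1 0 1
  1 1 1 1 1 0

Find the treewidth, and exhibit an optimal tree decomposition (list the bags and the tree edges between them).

With just one bag of size 6, the width is 6 − 1 = 5, so tw(G) ≤ 5. Conversely, {0, 1, 2, 3, 4, 5} is a clique of size 6, and the vertices of any clique must share a bag in every tree decomposition; so some bag has ≥ 6 vertices and tw(G) ≥ 5. The upper and lower bounds meet at 5, so that is the treewidth.

Treewidth 5.
Bags: B1 = {0, 1, 2, 3, 4, 5}
Tree: (single bag)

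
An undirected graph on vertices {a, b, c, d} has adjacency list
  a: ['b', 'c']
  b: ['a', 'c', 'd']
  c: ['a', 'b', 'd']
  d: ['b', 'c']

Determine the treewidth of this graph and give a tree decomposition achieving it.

The largest bag has 3 vertices, giving width 2; this decomposition certifies tw(G) ≤ 2. On the other hand G contains the 3-clique {b, c, d}. A clique must lie in a single bag of any decomposition, so no decomposition can have width below 2. Combining the bounds, tw(G) = 2.

Treewidth 2.
Bags: B1 = {b, c, d}  B2 = {a, b, c}
Tree: B1–B2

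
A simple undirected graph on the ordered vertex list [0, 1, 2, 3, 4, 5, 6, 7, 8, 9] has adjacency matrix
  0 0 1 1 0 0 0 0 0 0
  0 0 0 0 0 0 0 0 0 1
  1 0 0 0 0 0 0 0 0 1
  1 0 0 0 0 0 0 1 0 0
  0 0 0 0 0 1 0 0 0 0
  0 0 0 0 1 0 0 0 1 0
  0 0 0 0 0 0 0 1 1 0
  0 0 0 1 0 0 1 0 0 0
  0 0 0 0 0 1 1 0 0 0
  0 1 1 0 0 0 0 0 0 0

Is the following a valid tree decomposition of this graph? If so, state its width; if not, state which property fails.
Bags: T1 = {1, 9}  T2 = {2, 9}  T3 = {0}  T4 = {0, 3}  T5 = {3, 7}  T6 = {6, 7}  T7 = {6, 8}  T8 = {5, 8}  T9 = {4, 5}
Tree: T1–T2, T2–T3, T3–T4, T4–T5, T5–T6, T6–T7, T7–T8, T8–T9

A tree decomposition must satisfy three properties: every vertex lies in some bag; for every edge, both endpoints lie together in some bag; and for every vertex, the bags containing it form a connected subtree. Here edge (2,0) lies in no bag, so the decomposition is invalid.

No — edge (2,0) lies in no bag.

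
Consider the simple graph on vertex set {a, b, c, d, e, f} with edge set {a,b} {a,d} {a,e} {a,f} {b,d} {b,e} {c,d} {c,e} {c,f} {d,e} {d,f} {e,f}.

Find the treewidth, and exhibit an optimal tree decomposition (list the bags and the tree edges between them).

The largest bag has 4 vertices, giving width 3; this decomposition certifies tw(G) ≤ 3. On the other hand G contains the 4-clique {c, d, e, f}. A clique must lie in a single bag of any decomposition, so no decomposition can have width below 3. Hence tw(G) = 3 exactly.

Treewidth 3.
One optimal decomposition is:
Bags: B1 = {c, d, e, f}  B2 = {a, d, e, f}  B3 = {a, b, d, e}
Tree: B1–B2, B2–B3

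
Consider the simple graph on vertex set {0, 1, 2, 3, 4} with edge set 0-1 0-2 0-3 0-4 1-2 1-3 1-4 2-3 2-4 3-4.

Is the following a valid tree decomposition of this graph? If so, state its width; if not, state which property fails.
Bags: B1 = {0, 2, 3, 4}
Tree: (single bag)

A tree decomposition must satisfy three properties: every vertex lies in some bag; for every edge, both endpoints lie together in some bag; and for every vertex, the bags containing it form a connected subtree. Here vertex 1 appears in no bag, so the decomposition is invalid.

No — vertex 1 appears in no bag.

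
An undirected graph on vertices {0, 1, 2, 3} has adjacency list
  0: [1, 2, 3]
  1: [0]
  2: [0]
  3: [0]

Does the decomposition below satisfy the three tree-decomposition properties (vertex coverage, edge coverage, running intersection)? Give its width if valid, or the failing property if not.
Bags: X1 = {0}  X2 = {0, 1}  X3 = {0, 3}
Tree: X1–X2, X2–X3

No — vertex 2 appears in no bag.

A tree decomposition must satisfy three properties: every vertex lies in some bag; for every edge, both endpoints lie together in some bag; and for every vertex, the bags containing it form a connected subtree. Here vertex 2 appears in no bag, so the decomposition is invalid.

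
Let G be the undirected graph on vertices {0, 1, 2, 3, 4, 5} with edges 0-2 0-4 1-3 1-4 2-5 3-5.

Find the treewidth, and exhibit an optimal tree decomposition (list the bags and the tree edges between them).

Treewidth 2.
One such decomposition:
Bags: B1 = {0, 2, 5}  B2 = {0, 4, 5}  B3 = {1, 4, 5}  B4 = {1, 3, 5}
Tree: B1–B2, B2–B3, B3–B4

Every bag has size at most 3, so the width is 3 − 1 = 2 and tw(G) ≤ 2. Since 5–2–0–4–1–3–5 is a cycle in G, G is not acyclic. Forests are exactly the graphs of treewidth ≤ 1, so tw(G) ≥ 2. Therefore the treewidth is 2.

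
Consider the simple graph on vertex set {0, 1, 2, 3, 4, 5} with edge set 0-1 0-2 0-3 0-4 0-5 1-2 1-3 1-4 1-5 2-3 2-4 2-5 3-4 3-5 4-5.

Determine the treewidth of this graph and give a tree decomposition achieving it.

A single bag containing all 6 vertices is trivially a valid decomposition of width 5. Conversely, {0, 1, 2, 3, 4, 5} is a clique of size 6, and the vertices of any clique must share a bag in every tree decomposition; so some bag has ≥ 6 vertices and tw(G) ≥ 5. Therefore the treewidth is 5.

Treewidth 5.
One optimal decomposition is:
Bags: B1 = {0, 1, 2, 3, 4, 5}
Tree: (single bag)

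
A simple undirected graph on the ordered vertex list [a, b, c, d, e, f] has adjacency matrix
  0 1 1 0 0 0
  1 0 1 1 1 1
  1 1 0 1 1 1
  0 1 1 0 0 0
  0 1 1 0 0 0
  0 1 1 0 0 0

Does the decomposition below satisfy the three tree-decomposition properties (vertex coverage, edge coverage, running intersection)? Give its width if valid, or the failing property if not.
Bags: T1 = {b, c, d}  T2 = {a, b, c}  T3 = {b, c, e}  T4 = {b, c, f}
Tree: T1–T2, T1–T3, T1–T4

Checking the three conditions: (i) the bags cover all of {a, b, c, d, e, f}; (ii) for each edge, some bag contains both endpoints; (iii) the bags containing any fixed vertex form a subtree. All hold, so the decomposition is valid with width 3 − 1 = 2.

Yes; width 2.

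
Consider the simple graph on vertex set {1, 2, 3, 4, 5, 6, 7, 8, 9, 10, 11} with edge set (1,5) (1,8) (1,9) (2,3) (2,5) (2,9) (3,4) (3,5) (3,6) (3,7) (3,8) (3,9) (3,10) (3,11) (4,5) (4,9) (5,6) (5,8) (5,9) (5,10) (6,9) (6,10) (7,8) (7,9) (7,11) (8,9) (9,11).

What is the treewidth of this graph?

A width-3 tree decomposition is:
Bags: B1 = {3, 5, 8, 9}  B2 = {3, 7, 8, 9}  B3 = {3, 5, 6, 9}  B4 = {2, 3, 5, 9}  B5 = {3, 4, 5, 9}  B6 = {1, 5, 8, 9}  B7 = {3, 5, 6, 10}  B8 = {3, 7, 9, 11}
Tree: B1–B2, B1–B3, B3–B4, B3–B5, B1–B6, B3–B7, B2–B8
Each bag holds 4 vertices, so the decomposition has width 3, which upper-bounds the treewidth. For the lower bound, the 4 vertices {1, 5, 8, 9} are pairwise adjacent, and any tree decomposition puts a clique entirely inside one bag — forcing width ≥ 3. The upper and lower bounds meet at 3, so that is the treewidth.

3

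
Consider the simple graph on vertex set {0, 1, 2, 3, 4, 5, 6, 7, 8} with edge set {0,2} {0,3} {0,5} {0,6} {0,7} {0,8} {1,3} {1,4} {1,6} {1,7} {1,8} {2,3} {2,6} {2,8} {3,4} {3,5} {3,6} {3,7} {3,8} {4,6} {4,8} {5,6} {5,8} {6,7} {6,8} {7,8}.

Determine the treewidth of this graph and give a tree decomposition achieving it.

Treewidth 4.
One such decomposition:
Bags: B1 = {0, 3, 6, 7, 8}  B2 = {1, 3, 6, 7, 8}  B3 = {0, 3, 5, 6, 8}  B4 = {1, 3, 4, 6, 8}  B5 = {0, 2, 3, 6, 8}
Tree: B1–B2, B1–B3, B2–B4, B1–B5

Every bag has size at most 5, so the width is 5 − 1 = 4 and tw(G) ≤ 4. On the other hand G contains the 5-clique {0, 2, 3, 6, 8}. A clique must lie in a single bag of any decomposition, so no decomposition can have width below 4. The upper and lower bounds meet at 4, so that is the treewidth.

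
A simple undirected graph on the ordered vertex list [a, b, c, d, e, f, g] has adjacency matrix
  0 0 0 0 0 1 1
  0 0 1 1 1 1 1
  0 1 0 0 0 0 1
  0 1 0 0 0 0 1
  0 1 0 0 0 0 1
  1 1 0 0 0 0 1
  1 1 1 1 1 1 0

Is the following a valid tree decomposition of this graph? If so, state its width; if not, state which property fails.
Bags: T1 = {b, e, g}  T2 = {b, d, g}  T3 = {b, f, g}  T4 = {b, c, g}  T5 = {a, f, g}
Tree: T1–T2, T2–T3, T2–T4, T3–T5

Yes; width 2.

Vertex coverage: the bags together contain {a, b, c, d, e, f, g}, the full vertex set. Edge coverage: each edge of G has both endpoints in at least one bag. Running intersection: for every vertex, the bags containing it form a connected subtree. All three properties hold, so this is a valid tree decomposition of width max|bag| − 1 = 2, and hence tw(G) ≤ 2.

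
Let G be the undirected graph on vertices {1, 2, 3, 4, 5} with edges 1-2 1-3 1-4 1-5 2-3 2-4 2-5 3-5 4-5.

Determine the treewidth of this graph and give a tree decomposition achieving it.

Treewidth 3.
One such decomposition:
Bags: B1 = {1, 2, 4, 5}  B2 = {1, 2, 3, 5}
Tree: B1–B2

Each bag holds 4 vertices, so the decomposition has width 3, which upper-bounds the treewidth. On the other hand G contains the 4-clique {1, 2, 3, 5}. A clique must lie in a single bag of any decomposition, so no decomposition can have width below 3. Combining the bounds, tw(G) = 3.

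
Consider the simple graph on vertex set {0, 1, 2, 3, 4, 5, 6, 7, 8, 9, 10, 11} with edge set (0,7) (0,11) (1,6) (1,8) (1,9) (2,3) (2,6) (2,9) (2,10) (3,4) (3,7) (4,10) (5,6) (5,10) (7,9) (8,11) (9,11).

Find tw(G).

A width-3 tree decomposition is:
Bags: B1 = {4, 5, 6, 10}  B2 = {2, 4, 6, 10}  B3 = {2, 3, 4, 6}  B4 = {1, 2, 3, 6}  B5 = {1, 2, 3, 9}  B6 = {1, 3, 7, 9}  B7 = {1, 7, 8, 9}  B8 = {7, 8, 9, 11}  B9 = {0, 7, 8, 11}
Tree: B1–B2, B2–B3, B3–B4, B4–B5, B5–B6, B6–B7, B7–B8, B8–B9
Each bag holds 4 vertices, so the decomposition has width 3, which upper-bounds the treewidth. For the lower bound: the 4 vertex sets {4,5,10}, {6}, {2}, {1,3,7,9} are disjoint, each induces a connected subgraph, and every pair is joined by at least one edge of G. Contracting each set to a single vertex therefore yields K_{4} as a minor, and since treewidth is minor-monotone, tw(G) ≥ tw(K_{4}) = 3. The upper and lower bounds meet at 3, so that is the treewidth.

3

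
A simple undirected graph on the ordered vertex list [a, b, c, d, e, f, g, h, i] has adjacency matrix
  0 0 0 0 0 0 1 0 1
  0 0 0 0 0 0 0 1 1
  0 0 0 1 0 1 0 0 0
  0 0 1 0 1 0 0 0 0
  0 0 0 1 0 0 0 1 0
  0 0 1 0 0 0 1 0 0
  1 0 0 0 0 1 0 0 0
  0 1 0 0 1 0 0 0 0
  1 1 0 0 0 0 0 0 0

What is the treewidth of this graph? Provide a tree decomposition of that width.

Treewidth 2.
One such decomposition:
Bags: B1 = {a, g, i}  B2 = {f, g, i}  B3 = {c, f, i}  B4 = {c, d, i}  B5 = {d, e, i}  B6 = {e, h, i}  B7 = {b, h, i}
Tree: B1–B2, B2–B3, B3–B4, B4–B5, B5–B6, B6–B7

The largest bag has 3 vertices, giving width 2; this decomposition certifies tw(G) ≤ 2. Since i–a–g–f–c–d–e–h–b–i is a cycle in G, G is not acyclic. Forests are exactly the graphs of treewidth ≤ 1, so tw(G) ≥ 2. Combining the bounds, tw(G) = 2.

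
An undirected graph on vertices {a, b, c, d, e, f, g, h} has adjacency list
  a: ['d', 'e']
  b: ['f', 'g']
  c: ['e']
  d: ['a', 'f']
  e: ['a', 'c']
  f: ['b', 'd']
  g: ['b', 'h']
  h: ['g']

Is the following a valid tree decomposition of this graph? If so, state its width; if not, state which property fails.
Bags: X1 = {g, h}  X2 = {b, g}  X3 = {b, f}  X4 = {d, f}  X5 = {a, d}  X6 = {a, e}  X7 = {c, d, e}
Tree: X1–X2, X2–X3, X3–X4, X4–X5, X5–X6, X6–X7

A tree decomposition must satisfy three properties: every vertex lies in some bag; for every edge, both endpoints lie together in some bag; and for every vertex, the bags containing it form a connected subtree. Here bags containing vertex d are not connected in the tree, so the decomposition is invalid.

No — bags containing vertex d are not connected in the tree.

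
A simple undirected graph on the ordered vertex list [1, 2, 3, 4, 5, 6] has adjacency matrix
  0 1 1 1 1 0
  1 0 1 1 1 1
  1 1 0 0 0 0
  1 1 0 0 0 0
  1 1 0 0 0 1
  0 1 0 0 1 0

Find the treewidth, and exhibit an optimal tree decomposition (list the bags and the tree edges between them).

Every bag has size at most 3, so the width is 3 − 1 = 2 and tw(G) ≤ 2. On the other hand G contains the 3-clique {1, 2, 3}. A clique must lie in a single bag of any decomposition, so no decomposition can have width below 2. Combining the bounds, tw(G) = 2.

Treewidth 2.
One such decomposition:
Bags: B1 = {1, 2, 4}  B2 = {1, 2, 5}  B3 = {1, 2, 3}  B4 = {2, 5, 6}
Tree: B1–B2, B1–B3, B2–B4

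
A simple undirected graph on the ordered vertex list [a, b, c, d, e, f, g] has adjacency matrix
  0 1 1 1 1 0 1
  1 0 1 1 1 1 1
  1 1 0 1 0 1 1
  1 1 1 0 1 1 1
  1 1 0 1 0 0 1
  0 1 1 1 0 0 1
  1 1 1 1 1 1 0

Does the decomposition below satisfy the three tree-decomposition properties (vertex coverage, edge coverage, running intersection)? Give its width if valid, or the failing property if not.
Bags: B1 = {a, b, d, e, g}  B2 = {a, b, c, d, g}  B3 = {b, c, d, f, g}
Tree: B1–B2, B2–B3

Yes; width 4.

Every vertex of G appears in some bag (union = {a, b, c, d, e, f, g}); every edge is covered by a bag; and for each vertex v the set of bags containing v is connected in the bag tree. The decomposition is therefore valid. The largest bag has 5 vertices, so the width is 4.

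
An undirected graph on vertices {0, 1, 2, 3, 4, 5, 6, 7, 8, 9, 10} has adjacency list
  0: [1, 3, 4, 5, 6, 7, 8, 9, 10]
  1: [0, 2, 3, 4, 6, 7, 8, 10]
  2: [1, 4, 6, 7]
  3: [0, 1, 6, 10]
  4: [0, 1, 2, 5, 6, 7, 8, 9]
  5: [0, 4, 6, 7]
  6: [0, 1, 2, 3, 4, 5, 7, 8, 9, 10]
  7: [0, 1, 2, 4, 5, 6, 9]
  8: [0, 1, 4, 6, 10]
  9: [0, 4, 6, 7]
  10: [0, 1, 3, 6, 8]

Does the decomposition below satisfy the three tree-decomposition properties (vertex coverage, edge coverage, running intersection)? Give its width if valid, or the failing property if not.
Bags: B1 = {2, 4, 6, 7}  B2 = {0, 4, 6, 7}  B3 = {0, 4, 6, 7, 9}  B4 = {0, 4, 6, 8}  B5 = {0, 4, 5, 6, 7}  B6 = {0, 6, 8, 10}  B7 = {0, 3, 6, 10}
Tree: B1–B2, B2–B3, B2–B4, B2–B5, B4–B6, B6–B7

No — vertex 1 appears in no bag.

A tree decomposition must satisfy three properties: every vertex lies in some bag; for every edge, both endpoints lie together in some bag; and for every vertex, the bags containing it form a connected subtree. Here vertex 1 appears in no bag, so the decomposition is invalid.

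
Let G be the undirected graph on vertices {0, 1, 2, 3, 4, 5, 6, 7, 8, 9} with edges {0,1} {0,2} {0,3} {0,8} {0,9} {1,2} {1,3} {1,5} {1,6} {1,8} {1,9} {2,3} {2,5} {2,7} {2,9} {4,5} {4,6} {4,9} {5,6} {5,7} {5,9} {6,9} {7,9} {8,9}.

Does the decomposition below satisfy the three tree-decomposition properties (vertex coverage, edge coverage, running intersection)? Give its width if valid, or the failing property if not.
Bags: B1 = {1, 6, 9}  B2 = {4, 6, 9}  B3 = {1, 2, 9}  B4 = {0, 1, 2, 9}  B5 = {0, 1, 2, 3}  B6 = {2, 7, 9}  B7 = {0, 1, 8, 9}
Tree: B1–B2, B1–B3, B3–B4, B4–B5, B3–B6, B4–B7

No — vertex 5 appears in no bag.

A tree decomposition must satisfy three properties: every vertex lies in some bag; for every edge, both endpoints lie together in some bag; and for every vertex, the bags containing it form a connected subtree. Here vertex 5 appears in no bag, so the decomposition is invalid.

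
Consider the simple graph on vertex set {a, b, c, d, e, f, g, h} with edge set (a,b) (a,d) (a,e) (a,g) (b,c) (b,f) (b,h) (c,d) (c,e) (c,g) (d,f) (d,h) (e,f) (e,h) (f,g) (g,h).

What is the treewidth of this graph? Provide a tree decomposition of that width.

The largest bag has 5 vertices, giving width 4; this decomposition certifies tw(G) ≤ 4. For the lower bound: the 5 vertex sets {a,e}, {f,g}, {b,h}, {d}, {c} are disjoint, each induces a connected subgraph, and every pair is joined by at least one edge of G. Contracting each set to a single vertex therefore yields K_{5} as a minor, and since treewidth is minor-monotone, tw(G) ≥ tw(K_{5}) = 4. Hence tw(G) = 4 exactly.

Treewidth 4.
One optimal decomposition is:
Bags: B1 = {a, b, d, e, g}  B2 = {b, d, e, f, g}  B3 = {b, d, e, g, h}  B4 = {b, c, d, e, g}
Tree: B1–B2, B2–B3, B3–B4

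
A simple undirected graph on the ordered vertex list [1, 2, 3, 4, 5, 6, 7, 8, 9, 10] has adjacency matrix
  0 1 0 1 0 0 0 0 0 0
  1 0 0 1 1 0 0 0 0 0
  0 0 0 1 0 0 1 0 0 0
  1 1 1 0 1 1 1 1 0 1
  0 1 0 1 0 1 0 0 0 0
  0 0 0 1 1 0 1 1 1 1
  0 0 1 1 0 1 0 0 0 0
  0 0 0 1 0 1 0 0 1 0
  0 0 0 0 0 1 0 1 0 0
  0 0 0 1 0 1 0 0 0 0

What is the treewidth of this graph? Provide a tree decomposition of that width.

The largest bag has 3 vertices, giving width 2; this decomposition certifies tw(G) ≤ 2. For the lower bound, the 3 vertices {6, 8, 9} are pairwise adjacent, and any tree decomposition puts a clique entirely inside one bag — forcing width ≥ 2. Therefore the treewidth is 2.

Treewidth 2.
Bags: B1 = {4, 5, 6}  B2 = {4, 6, 10}  B3 = {4, 6, 8}  B4 = {2, 4, 5}  B5 = {4, 6, 7}  B6 = {3, 4, 7}  B7 = {1, 2, 4}  B8 = {6, 8, 9}
Tree: B1–B2, B1–B3, B1–B4, B1–B5, B5–B6, B4–B7, B3–B8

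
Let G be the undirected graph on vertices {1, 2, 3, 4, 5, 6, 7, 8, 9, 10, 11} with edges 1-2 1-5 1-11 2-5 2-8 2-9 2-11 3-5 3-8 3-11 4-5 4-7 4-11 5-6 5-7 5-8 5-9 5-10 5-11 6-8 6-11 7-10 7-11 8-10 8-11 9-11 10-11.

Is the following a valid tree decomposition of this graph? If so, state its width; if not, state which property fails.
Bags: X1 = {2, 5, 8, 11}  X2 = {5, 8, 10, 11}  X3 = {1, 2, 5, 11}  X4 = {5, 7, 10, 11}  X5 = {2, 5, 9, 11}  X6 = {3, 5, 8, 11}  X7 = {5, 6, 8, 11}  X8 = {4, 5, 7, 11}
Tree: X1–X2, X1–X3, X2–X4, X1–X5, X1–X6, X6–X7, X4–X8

Every vertex of G appears in some bag (union = {1, 2, 3, 4, 5, 6, 7, 8, 9, 10, 11}); every edge is covered by a bag; and for each vertex v the set of bags containing v is connected in the bag tree. The decomposition is therefore valid. The largest bag has 4 vertices, so the width is 3.

Yes; width 3.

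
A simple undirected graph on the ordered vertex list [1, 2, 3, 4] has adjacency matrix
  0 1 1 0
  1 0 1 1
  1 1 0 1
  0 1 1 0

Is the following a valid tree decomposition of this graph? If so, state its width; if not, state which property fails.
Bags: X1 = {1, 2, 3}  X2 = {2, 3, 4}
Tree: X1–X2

Vertex coverage: the bags together contain {1, 2, 3, 4}, the full vertex set. Edge coverage: each edge of G has both endpoints in at least one bag. Running intersection: for every vertex, the bags containing it form a connected subtree. All three properties hold, so this is a valid tree decomposition of width max|bag| − 1 = 2, and hence tw(G) ≤ 2.

Yes; width 2.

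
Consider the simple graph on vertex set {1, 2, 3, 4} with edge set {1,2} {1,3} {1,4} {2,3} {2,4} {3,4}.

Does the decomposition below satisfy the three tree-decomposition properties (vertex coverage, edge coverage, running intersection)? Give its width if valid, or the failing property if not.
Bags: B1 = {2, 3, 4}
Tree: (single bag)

No — vertex 1 appears in no bag.

A tree decomposition must satisfy three properties: every vertex lies in some bag; for every edge, both endpoints lie together in some bag; and for every vertex, the bags containing it form a connected subtree. Here vertex 1 appears in no bag, so the decomposition is invalid.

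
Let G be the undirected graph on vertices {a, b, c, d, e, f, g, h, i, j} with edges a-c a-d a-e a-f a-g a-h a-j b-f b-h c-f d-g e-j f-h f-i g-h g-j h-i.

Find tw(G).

A width-2 tree decomposition is:
Bags: B1 = {a, f, h}  B2 = {a, g, h}  B3 = {a, c, f}  B4 = {f, h, i}  B5 = {b, f, h}  B6 = {a, d, g}  B7 = {a, g, j}  B8 = {a, e, j}
Tree: B1–B2, B1–B3, B1–B4, B4–B5, B2–B6, B6–B7, B7–B8
Every bag has size at most 3, so the width is 3 − 1 = 2 and tw(G) ≤ 2. Conversely, {a, d, g} is a clique of size 3, and the vertices of any clique must share a bag in every tree decomposition; so some bag has ≥ 3 vertices and tw(G) ≥ 2. Combining the bounds, tw(G) = 2.

2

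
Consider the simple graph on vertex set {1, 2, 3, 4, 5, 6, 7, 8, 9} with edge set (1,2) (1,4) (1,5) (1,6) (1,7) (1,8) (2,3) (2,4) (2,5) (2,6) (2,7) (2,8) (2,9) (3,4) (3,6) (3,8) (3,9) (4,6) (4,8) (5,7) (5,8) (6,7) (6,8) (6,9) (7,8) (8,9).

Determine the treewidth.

A width-4 tree decomposition is:
Bags: B1 = {2, 3, 4, 6, 8}  B2 = {1, 2, 4, 6, 8}  B3 = {1, 2, 6, 7, 8}  B4 = {1, 2, 5, 7, 8}  B5 = {2, 3, 6, 8, 9}
Tree: B1–B2, B2–B3, B3–B4, B1–B5
The largest bag has 5 vertices, giving width 4; this decomposition certifies tw(G) ≤ 4. For the lower bound, the 5 vertices {1, 2, 5, 7, 8} are pairwise adjacent, and any tree decomposition puts a clique entirely inside one bag — forcing width ≥ 4. The upper and lower bounds meet at 4, so that is the treewidth.

4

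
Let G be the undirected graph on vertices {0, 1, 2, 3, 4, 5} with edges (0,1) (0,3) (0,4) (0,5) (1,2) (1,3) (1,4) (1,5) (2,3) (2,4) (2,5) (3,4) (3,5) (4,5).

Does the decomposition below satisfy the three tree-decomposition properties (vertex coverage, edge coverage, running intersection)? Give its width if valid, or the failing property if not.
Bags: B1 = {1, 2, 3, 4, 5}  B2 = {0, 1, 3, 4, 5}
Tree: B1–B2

Vertex coverage: the bags together contain {0, 1, 2, 3, 4, 5}, the full vertex set. Edge coverage: each edge of G has both endpoints in at least one bag. Running intersection: for every vertex, the bags containing it form a connected subtree. All three properties hold, so this is a valid tree decomposition of width max|bag| − 1 = 4, and hence tw(G) ≤ 4.

Yes; width 4.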